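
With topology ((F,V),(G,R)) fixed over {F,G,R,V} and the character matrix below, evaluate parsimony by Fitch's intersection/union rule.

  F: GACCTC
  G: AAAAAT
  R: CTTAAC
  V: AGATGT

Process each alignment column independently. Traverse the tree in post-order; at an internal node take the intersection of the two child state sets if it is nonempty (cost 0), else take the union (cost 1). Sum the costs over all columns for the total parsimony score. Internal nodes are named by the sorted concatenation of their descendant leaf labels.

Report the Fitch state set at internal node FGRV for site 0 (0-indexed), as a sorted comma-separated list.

FV@0: {G} ∪ {A} = {A,G} (union, +1)
GR@0: {A} ∪ {C} = {A,C} (union, +1)
FGRV@0: {A,G} ∩ {A,C} = {A} (intersection, +0)
FV@1: {A} ∪ {G} = {A,G} (union, +1)
GR@1: {A} ∪ {T} = {A,T} (union, +1)
FGRV@1: {A,G} ∩ {A,T} = {A} (intersection, +0)
FV@2: {C} ∪ {A} = {A,C} (union, +1)
GR@2: {A} ∪ {T} = {A,T} (union, +1)
FGRV@2: {A,C} ∩ {A,T} = {A} (intersection, +0)
FV@3: {C} ∪ {T} = {C,T} (union, +1)
GR@3: {A} ∩ {A} = {A} (intersection, +0)
FGRV@3: {C,T} ∪ {A} = {A,C,T} (union, +1)
FV@4: {T} ∪ {G} = {G,T} (union, +1)
GR@4: {A} ∩ {A} = {A} (intersection, +0)
FGRV@4: {G,T} ∪ {A} = {A,G,T} (union, +1)
FV@5: {C} ∪ {T} = {C,T} (union, +1)
GR@5: {T} ∪ {C} = {C,T} (union, +1)
FGRV@5: {C,T} ∩ {C,T} = {C,T} (intersection, +0)
per-site changes: [2, 2, 2, 2, 2, 2]; total = 12

A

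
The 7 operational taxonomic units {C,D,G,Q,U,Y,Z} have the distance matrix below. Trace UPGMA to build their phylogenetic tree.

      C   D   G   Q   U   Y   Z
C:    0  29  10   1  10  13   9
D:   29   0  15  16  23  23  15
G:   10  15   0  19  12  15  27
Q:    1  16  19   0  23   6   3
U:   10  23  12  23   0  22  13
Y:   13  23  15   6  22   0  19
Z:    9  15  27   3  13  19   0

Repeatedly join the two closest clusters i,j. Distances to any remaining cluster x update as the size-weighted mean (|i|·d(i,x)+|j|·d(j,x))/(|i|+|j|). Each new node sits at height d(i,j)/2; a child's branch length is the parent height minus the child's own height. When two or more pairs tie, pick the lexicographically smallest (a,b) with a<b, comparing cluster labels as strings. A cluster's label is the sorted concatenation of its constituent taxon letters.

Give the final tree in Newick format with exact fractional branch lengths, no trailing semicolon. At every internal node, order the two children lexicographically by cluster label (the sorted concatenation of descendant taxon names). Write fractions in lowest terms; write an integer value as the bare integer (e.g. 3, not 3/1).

1. join C+Q (d=1) ⇒ CQ; edges |C|=1/2, |Q|=1/2
  updated: d(CQ,D)=45/2, d(CQ,G)=29/2, d(CQ,U)=33/2, d(CQ,Y)=19/2, d(CQ,Z)=6
2. join CQ+Z (d=6) ⇒ CQZ; edges |CQ|=5/2, |Z|=3
  updated: d(CQZ,D)=20, d(CQZ,G)=56/3, d(CQZ,U)=46/3, d(CQZ,Y)=38/3
3. join G+U (d=12) ⇒ GU; edges |G|=6, |U|=6
  updated: d(CQZ,GU)=17, d(D,GU)=19, d(GU,Y)=37/2
4. join CQZ+Y (d=38/3) ⇒ CQYZ; edges |CQZ|=10/3, |Y|=19/3
  updated: d(CQYZ,D)=83/4, d(CQYZ,GU)=139/8
5. join CQYZ+GU (d=139/8) ⇒ CGQUYZ; edges |CQYZ|=113/48, |GU|=43/16
  updated: d(CGQUYZ,D)=121/6
6. join CGQUYZ+D (d=121/6) ⇒ CDGQUYZ; edges |CGQUYZ|=67/48, |D|=121/12
final tree: (((((C:1/2,Q:1/2):5/2,Z:3):10/3,Y:19/3):113/48,(G:6,U:6):43/16):67/48,D:121/12)
total length: 715/16

(((((C:1/2,Q:1/2):5/2,Z:3):10/3,Y:19/3):113/48,(G:6,U:6):43/16):67/48,D:121/12)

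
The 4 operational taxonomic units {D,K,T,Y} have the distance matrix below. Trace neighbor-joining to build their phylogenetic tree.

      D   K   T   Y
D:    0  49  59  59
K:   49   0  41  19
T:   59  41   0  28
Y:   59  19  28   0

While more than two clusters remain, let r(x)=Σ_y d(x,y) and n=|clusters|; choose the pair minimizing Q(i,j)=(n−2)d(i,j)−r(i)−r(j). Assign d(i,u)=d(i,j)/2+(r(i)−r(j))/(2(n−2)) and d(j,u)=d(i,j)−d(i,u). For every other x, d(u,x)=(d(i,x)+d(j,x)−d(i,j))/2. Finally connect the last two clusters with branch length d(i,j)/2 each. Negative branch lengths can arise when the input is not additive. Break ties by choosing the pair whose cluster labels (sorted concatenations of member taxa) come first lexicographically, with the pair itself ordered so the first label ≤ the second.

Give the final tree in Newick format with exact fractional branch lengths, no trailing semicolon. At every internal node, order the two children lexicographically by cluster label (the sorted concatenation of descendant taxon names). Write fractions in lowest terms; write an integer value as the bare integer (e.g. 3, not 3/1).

(((D:39,K:10):6,T:39/2):17/4,Y:17/4)

step 1: merge (D,K) at d=49, Q=-178; branch lengths D→39, K→10; new cluster DK
  updated: d(DK,T)=51/2, d(DK,Y)=29/2
step 2: merge (DK,T) at d=51/2, Q=-68; branch lengths DK→6, T→39/2; new cluster DKT
  updated: d(DKT,Y)=17/2
step 3: merge (DKT,Y) at d=17/2; branch lengths DKT→17/4, Y→17/4; new cluster DKTY
final tree: (((D:39,K:10):6,T:39/2):17/4,Y:17/4)
total length: 83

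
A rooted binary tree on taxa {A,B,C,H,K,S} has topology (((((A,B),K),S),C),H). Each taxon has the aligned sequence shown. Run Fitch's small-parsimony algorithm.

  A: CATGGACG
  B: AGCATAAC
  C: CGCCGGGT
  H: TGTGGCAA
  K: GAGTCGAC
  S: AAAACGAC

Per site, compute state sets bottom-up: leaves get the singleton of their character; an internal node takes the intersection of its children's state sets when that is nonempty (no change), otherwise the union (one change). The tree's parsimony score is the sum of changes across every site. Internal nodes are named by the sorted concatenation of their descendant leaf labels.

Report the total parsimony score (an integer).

24

AB@0: {C} ∪ {A} = {A,C} (union, +1)
ABK@0: {A,C} ∪ {G} = {A,C,G} (union, +1)
ABKS@0: {A,C,G} ∩ {A} = {A} (intersection, +0)
ABCKS@0: {A} ∪ {C} = {A,C} (union, +1)
ABCHKS@0: {A,C} ∪ {T} = {A,C,T} (union, +1)
AB@1: {A} ∪ {G} = {A,G} (union, +1)
ABK@1: {A,G} ∩ {A} = {A} (intersection, +0)
ABKS@1: {A} ∩ {A} = {A} (intersection, +0)
ABCKS@1: {A} ∪ {G} = {A,G} (union, +1)
ABCHKS@1: {A,G} ∩ {G} = {G} (intersection, +0)
AB@2: {T} ∪ {C} = {C,T} (union, +1)
ABK@2: {C,T} ∪ {G} = {C,G,T} (union, +1)
ABKS@2: {C,G,T} ∪ {A} = {A,C,G,T} (union, +1)
ABCKS@2: {A,C,G,T} ∩ {C} = {C} (intersection, +0)
ABCHKS@2: {C} ∪ {T} = {C,T} (union, +1)
AB@3: {G} ∪ {A} = {A,G} (union, +1)
ABK@3: {A,G} ∪ {T} = {A,G,T} (union, +1)
ABKS@3: {A,G,T} ∩ {A} = {A} (intersection, +0)
ABCKS@3: {A} ∪ {C} = {A,C} (union, +1)
ABCHKS@3: {A,C} ∪ {G} = {A,C,G} (union, +1)
AB@4: {G} ∪ {T} = {G,T} (union, +1)
ABK@4: {G,T} ∪ {C} = {C,G,T} (union, +1)
ABKS@4: {C,G,T} ∩ {C} = {C} (intersection, +0)
ABCKS@4: {C} ∪ {G} = {C,G} (union, +1)
ABCHKS@4: {C,G} ∩ {G} = {G} (intersection, +0)
AB@5: {A} ∩ {A} = {A} (intersection, +0)
ABK@5: {A} ∪ {G} = {A,G} (union, +1)
ABKS@5: {A,G} ∩ {G} = {G} (intersection, +0)
ABCKS@5: {G} ∩ {G} = {G} (intersection, +0)
ABCHKS@5: {G} ∪ {C} = {C,G} (union, +1)
AB@6: {C} ∪ {A} = {A,C} (union, +1)
ABK@6: {A,C} ∩ {A} = {A} (intersection, +0)
ABKS@6: {A} ∩ {A} = {A} (intersection, +0)
ABCKS@6: {A} ∪ {G} = {A,G} (union, +1)
ABCHKS@6: {A,G} ∩ {A} = {A} (intersection, +0)
AB@7: {G} ∪ {C} = {C,G} (union, +1)
ABK@7: {C,G} ∩ {C} = {C} (intersection, +0)
ABKS@7: {C} ∩ {C} = {C} (intersection, +0)
ABCKS@7: {C} ∪ {T} = {C,T} (union, +1)
ABCHKS@7: {C,T} ∪ {A} = {A,C,T} (union, +1)
per-site changes: [4, 2, 4, 4, 3, 2, 2, 3]; total = 24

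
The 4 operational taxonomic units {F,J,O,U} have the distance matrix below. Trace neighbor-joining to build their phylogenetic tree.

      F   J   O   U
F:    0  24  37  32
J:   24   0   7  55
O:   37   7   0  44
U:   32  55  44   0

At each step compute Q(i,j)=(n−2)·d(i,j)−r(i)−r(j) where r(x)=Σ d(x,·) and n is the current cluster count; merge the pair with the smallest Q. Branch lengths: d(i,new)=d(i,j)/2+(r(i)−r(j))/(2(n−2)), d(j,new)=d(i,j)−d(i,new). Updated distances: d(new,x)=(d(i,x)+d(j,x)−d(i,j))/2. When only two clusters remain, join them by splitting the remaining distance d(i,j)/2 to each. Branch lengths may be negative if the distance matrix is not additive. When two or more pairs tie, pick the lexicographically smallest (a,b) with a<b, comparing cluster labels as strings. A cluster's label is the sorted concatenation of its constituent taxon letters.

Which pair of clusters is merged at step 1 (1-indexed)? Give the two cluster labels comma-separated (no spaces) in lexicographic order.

F,U

iteration 1: select F,U (d=32, Q=-160); attach at lengths (13/2, 51/2); label the merged cluster FU
  updated: d(FU,J)=47/2, d(FU,O)=49/2
iteration 2: select FU,J (d=47/2, Q=-55); attach at lengths (41/2, 3); label the merged cluster FJU
  updated: d(FJU,O)=4
iteration 3: select FJU,O (d=4); attach at lengths (2, 2); label the merged cluster FJOU
final tree: (((F:13/2,U:51/2):41/2,J:3):2,O:2)
total length: 119/2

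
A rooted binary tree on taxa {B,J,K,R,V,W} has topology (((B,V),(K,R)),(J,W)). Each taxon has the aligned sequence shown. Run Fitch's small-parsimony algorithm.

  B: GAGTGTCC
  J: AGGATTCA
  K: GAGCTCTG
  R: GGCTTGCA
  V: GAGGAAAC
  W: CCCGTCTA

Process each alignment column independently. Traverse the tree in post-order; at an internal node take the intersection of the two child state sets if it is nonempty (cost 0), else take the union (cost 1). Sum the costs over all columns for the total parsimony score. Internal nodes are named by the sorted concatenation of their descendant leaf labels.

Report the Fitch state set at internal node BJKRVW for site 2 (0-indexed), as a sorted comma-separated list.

G

site 0, node BV: B={G} ∩ V={G} → {G} (+0)
site 0, node KR: K={G} ∩ R={G} → {G} (+0)
site 0, node BKRV: BV={G} ∩ KR={G} → {G} (+0)
site 0, node JW: J={A} ∪ W={C} → {A,C} (+1)
site 0, node BJKRVW: BKRV={G} ∪ JW={A,C} → {A,C,G} (+1)
site 1, node BV: B={A} ∩ V={A} → {A} (+0)
site 1, node KR: K={A} ∪ R={G} → {A,G} (+1)
site 1, node BKRV: BV={A} ∩ KR={A,G} → {A} (+0)
site 1, node JW: J={G} ∪ W={C} → {C,G} (+1)
site 1, node BJKRVW: BKRV={A} ∪ JW={C,G} → {A,C,G} (+1)
site 2, node BV: B={G} ∩ V={G} → {G} (+0)
site 2, node KR: K={G} ∪ R={C} → {C,G} (+1)
site 2, node BKRV: BV={G} ∩ KR={C,G} → {G} (+0)
site 2, node JW: J={G} ∪ W={C} → {C,G} (+1)
site 2, node BJKRVW: BKRV={G} ∩ JW={C,G} → {G} (+0)
site 3, node BV: B={T} ∪ V={G} → {G,T} (+1)
site 3, node KR: K={C} ∪ R={T} → {C,T} (+1)
site 3, node BKRV: BV={G,T} ∩ KR={C,T} → {T} (+0)
site 3, node JW: J={A} ∪ W={G} → {A,G} (+1)
site 3, node BJKRVW: BKRV={T} ∪ JW={A,G} → {A,G,T} (+1)
site 4, node BV: B={G} ∪ V={A} → {A,G} (+1)
site 4, node KR: K={T} ∩ R={T} → {T} (+0)
site 4, node BKRV: BV={A,G} ∪ KR={T} → {A,G,T} (+1)
site 4, node JW: J={T} ∩ W={T} → {T} (+0)
site 4, node BJKRVW: BKRV={A,G,T} ∩ JW={T} → {T} (+0)
site 5, node BV: B={T} ∪ V={A} → {A,T} (+1)
site 5, node KR: K={C} ∪ R={G} → {C,G} (+1)
site 5, node BKRV: BV={A,T} ∪ KR={C,G} → {A,C,G,T} (+1)
site 5, node JW: J={T} ∪ W={C} → {C,T} (+1)
site 5, node BJKRVW: BKRV={A,C,G,T} ∩ JW={C,T} → {C,T} (+0)
site 6, node BV: B={C} ∪ V={A} → {A,C} (+1)
site 6, node KR: K={T} ∪ R={C} → {C,T} (+1)
site 6, node BKRV: BV={A,C} ∩ KR={C,T} → {C} (+0)
site 6, node JW: J={C} ∪ W={T} → {C,T} (+1)
site 6, node BJKRVW: BKRV={C} ∩ JW={C,T} → {C} (+0)
site 7, node BV: B={C} ∩ V={C} → {C} (+0)
site 7, node KR: K={G} ∪ R={A} → {A,G} (+1)
site 7, node BKRV: BV={C} ∪ KR={A,G} → {A,C,G} (+1)
site 7, node JW: J={A} ∩ W={A} → {A} (+0)
site 7, node BJKRVW: BKRV={A,C,G} ∩ JW={A} → {A} (+0)
per-site changes: [2, 3, 2, 4, 2, 4, 3, 2]; total = 22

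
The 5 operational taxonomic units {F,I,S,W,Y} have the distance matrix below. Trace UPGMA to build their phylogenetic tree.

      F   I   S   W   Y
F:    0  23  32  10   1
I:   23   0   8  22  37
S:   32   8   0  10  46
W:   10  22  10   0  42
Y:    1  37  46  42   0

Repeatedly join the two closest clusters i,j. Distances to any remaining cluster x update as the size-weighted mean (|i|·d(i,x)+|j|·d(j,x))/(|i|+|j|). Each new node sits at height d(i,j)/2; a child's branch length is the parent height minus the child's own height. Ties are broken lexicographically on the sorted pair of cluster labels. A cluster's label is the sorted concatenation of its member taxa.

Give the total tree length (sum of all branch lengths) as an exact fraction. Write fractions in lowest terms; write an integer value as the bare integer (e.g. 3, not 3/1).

265/6

1. join F+Y (d=1) ⇒ FY; edges |F|=1/2, |Y|=1/2
  updated: d(FY,I)=30, d(FY,S)=39, d(FY,W)=26
2. join I+S (d=8) ⇒ IS; edges |I|=4, |S|=4
  updated: d(FY,IS)=69/2, d(IS,W)=16
3. join IS+W (d=16) ⇒ ISW; edges |IS|=4, |W|=8
  updated: d(FY,ISW)=95/3
4. join FY+ISW (d=95/3) ⇒ FISWY; edges |FY|=46/3, |ISW|=47/6
final tree: ((F:1/2,Y:1/2):46/3,((I:4,S:4):4,W:8):47/6)
total length: 265/6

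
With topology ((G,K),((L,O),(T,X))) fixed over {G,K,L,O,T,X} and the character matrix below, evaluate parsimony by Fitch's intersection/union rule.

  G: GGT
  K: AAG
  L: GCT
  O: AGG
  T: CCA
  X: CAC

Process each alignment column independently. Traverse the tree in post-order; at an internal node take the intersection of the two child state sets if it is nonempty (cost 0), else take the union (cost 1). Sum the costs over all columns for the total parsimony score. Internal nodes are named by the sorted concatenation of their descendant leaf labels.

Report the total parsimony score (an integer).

11

[col 0] GK: children G:{G}, K:{A} ∪→ {A,G}; cost 1
[col 0] LO: children L:{G}, O:{A} ∪→ {A,G}; cost 1
[col 0] TX: children T:{C}, X:{C} ∩→ {C}; cost 0
[col 0] LOTX: children LO:{A,G}, TX:{C} ∪→ {A,C,G}; cost 1
[col 0] GKLOTX: children GK:{A,G}, LOTX:{A,C,G} ∩→ {A,G}; cost 0
[col 1] GK: children G:{G}, K:{A} ∪→ {A,G}; cost 1
[col 1] LO: children L:{C}, O:{G} ∪→ {C,G}; cost 1
[col 1] TX: children T:{C}, X:{A} ∪→ {A,C}; cost 1
[col 1] LOTX: children LO:{C,G}, TX:{A,C} ∩→ {C}; cost 0
[col 1] GKLOTX: children GK:{A,G}, LOTX:{C} ∪→ {A,C,G}; cost 1
[col 2] GK: children G:{T}, K:{G} ∪→ {G,T}; cost 1
[col 2] LO: children L:{T}, O:{G} ∪→ {G,T}; cost 1
[col 2] TX: children T:{A}, X:{C} ∪→ {A,C}; cost 1
[col 2] LOTX: children LO:{G,T}, TX:{A,C} ∪→ {A,C,G,T}; cost 1
[col 2] GKLOTX: children GK:{G,T}, LOTX:{A,C,G,T} ∩→ {G,T}; cost 0
per-site changes: [3, 4, 4]; total = 11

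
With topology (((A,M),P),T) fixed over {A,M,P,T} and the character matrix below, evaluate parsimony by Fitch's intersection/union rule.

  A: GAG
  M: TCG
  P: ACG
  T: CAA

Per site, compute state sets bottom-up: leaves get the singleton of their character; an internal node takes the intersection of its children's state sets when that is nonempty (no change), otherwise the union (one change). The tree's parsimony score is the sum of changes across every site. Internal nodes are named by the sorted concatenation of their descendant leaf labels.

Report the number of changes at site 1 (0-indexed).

AM@0: {G} ∪ {T} = {G,T} (union, +1)
AMP@0: {G,T} ∪ {A} = {A,G,T} (union, +1)
AMPT@0: {A,G,T} ∪ {C} = {A,C,G,T} (union, +1)
AM@1: {A} ∪ {C} = {A,C} (union, +1)
AMP@1: {A,C} ∩ {C} = {C} (intersection, +0)
AMPT@1: {C} ∪ {A} = {A,C} (union, +1)
AM@2: {G} ∩ {G} = {G} (intersection, +0)
AMP@2: {G} ∩ {G} = {G} (intersection, +0)
AMPT@2: {G} ∪ {A} = {A,G} (union, +1)
per-site changes: [3, 2, 1]; total = 6

2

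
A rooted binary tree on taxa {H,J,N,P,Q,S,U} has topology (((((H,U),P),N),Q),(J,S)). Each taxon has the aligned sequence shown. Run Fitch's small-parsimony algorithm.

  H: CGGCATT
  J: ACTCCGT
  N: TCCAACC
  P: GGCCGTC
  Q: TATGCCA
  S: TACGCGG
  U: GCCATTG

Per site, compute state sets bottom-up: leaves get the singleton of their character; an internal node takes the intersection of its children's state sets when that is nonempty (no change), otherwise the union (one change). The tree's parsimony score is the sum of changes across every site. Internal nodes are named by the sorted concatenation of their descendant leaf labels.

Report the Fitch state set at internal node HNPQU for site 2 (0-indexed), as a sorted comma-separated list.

C,T

site 0, node HU: H={C} ∪ U={G} → {C,G} (+1)
site 0, node HPU: HU={C,G} ∩ P={G} → {G} (+0)
site 0, node HNPU: HPU={G} ∪ N={T} → {G,T} (+1)
site 0, node HNPQU: HNPU={G,T} ∩ Q={T} → {T} (+0)
site 0, node JS: J={A} ∪ S={T} → {A,T} (+1)
site 0, node HJNPQSU: HNPQU={T} ∩ JS={A,T} → {T} (+0)
site 1, node HU: H={G} ∪ U={C} → {C,G} (+1)
site 1, node HPU: HU={C,G} ∩ P={G} → {G} (+0)
site 1, node HNPU: HPU={G} ∪ N={C} → {C,G} (+1)
site 1, node HNPQU: HNPU={C,G} ∪ Q={A} → {A,C,G} (+1)
site 1, node JS: J={C} ∪ S={A} → {A,C} (+1)
site 1, node HJNPQSU: HNPQU={A,C,G} ∩ JS={A,C} → {A,C} (+0)
site 2, node HU: H={G} ∪ U={C} → {C,G} (+1)
site 2, node HPU: HU={C,G} ∩ P={C} → {C} (+0)
site 2, node HNPU: HPU={C} ∩ N={C} → {C} (+0)
site 2, node HNPQU: HNPU={C} ∪ Q={T} → {C,T} (+1)
site 2, node JS: J={T} ∪ S={C} → {C,T} (+1)
site 2, node HJNPQSU: HNPQU={C,T} ∩ JS={C,T} → {C,T} (+0)
site 3, node HU: H={C} ∪ U={A} → {A,C} (+1)
site 3, node HPU: HU={A,C} ∩ P={C} → {C} (+0)
site 3, node HNPU: HPU={C} ∪ N={A} → {A,C} (+1)
site 3, node HNPQU: HNPU={A,C} ∪ Q={G} → {A,C,G} (+1)
site 3, node JS: J={C} ∪ S={G} → {C,G} (+1)
site 3, node HJNPQSU: HNPQU={A,C,G} ∩ JS={C,G} → {C,G} (+0)
site 4, node HU: H={A} ∪ U={T} → {A,T} (+1)
site 4, node HPU: HU={A,T} ∪ P={G} → {A,G,T} (+1)
site 4, node HNPU: HPU={A,G,T} ∩ N={A} → {A} (+0)
site 4, node HNPQU: HNPU={A} ∪ Q={C} → {A,C} (+1)
site 4, node JS: J={C} ∩ S={C} → {C} (+0)
site 4, node HJNPQSU: HNPQU={A,C} ∩ JS={C} → {C} (+0)
site 5, node HU: H={T} ∩ U={T} → {T} (+0)
site 5, node HPU: HU={T} ∩ P={T} → {T} (+0)
site 5, node HNPU: HPU={T} ∪ N={C} → {C,T} (+1)
site 5, node HNPQU: HNPU={C,T} ∩ Q={C} → {C} (+0)
site 5, node JS: J={G} ∩ S={G} → {G} (+0)
site 5, node HJNPQSU: HNPQU={C} ∪ JS={G} → {C,G} (+1)
site 6, node HU: H={T} ∪ U={G} → {G,T} (+1)
site 6, node HPU: HU={G,T} ∪ P={C} → {C,G,T} (+1)
site 6, node HNPU: HPU={C,G,T} ∩ N={C} → {C} (+0)
site 6, node HNPQU: HNPU={C} ∪ Q={A} → {A,C} (+1)
site 6, node JS: J={T} ∪ S={G} → {G,T} (+1)
site 6, node HJNPQSU: HNPQU={A,C} ∪ JS={G,T} → {A,C,G,T} (+1)
per-site changes: [3, 4, 3, 4, 3, 2, 5]; total = 24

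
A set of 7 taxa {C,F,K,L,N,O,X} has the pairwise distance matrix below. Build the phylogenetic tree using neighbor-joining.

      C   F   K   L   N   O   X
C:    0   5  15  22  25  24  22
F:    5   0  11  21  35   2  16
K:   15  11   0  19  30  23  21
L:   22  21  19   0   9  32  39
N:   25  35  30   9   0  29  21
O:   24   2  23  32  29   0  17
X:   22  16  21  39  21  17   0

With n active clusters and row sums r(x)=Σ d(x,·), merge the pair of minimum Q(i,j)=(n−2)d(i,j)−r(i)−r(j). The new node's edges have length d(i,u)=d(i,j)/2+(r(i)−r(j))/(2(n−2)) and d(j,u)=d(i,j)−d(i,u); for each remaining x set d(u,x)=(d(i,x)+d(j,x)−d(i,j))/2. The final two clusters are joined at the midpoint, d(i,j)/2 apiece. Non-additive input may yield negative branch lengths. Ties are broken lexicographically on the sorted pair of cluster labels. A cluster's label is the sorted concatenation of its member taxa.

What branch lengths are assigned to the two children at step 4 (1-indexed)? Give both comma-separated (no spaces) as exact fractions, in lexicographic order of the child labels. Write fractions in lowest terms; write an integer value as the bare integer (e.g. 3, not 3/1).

209/32,399/32

step 1: merge (L,N) at d=9, Q=-246; branch lengths L→19/5, N→26/5; new cluster LN
  updated: d(C,LN)=19, d(F,LN)=47/2, d(K,LN)=20, d(LN,O)=26, d(LN,X)=51/2
step 2: merge (F,O) at d=2, Q=-283/2; branch lengths F→-53/16, O→85/16; new cluster FO
  updated: d(C,FO)=27/2, d(FO,K)=16, d(FO,LN)=95/4, d(FO,X)=31/2
step 3: merge (FO,X) at d=31/2, Q=-425/4; branch lengths FO→125/24, X→247/24; new cluster FOX
  updated: d(C,FOX)=10, d(FOX,K)=43/4, d(FOX,LN)=135/8
step 4: merge (C,LN) at d=19, Q=-495/8; branch lengths C→209/32, LN→399/32; new cluster CLN
  updated: d(CLN,FOX)=63/16, d(CLN,K)=8
step 5: merge (CLN,FOX) at d=63/16, Q=-363/16; branch lengths CLN→19/32, FOX→107/32; new cluster CFLNOX
  updated: d(CFLNOX,K)=237/32
step 6: merge (CFLNOX,K) at d=237/32; branch lengths CFLNOX→237/64, K→237/64; new cluster CFKLNOX
final tree: (((C:209/32,(L:19/5,N:26/5):399/32):19/32,((F:-53/16,O:85/16):125/24,X:247/24):107/32):237/64,K:237/64)
total length: 1819/32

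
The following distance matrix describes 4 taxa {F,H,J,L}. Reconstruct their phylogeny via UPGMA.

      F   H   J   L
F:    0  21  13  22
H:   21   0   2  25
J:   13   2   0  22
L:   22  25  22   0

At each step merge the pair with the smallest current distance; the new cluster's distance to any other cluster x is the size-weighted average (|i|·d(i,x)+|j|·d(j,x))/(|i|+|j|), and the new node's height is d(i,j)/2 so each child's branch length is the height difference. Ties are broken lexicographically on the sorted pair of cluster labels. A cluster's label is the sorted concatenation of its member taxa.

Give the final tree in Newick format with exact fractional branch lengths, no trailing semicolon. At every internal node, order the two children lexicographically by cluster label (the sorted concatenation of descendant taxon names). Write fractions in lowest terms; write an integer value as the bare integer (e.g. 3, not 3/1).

((F:17/2,(H:1,J:1):15/2):3,L:23/2)

1. join H+J (d=2) ⇒ HJ; edges |H|=1, |J|=1
  updated: d(F,HJ)=17, d(HJ,L)=47/2
2. join F+HJ (d=17) ⇒ FHJ; edges |F|=17/2, |HJ|=15/2
  updated: d(FHJ,L)=23
3. join FHJ+L (d=23) ⇒ FHJL; edges |FHJ|=3, |L|=23/2
final tree: ((F:17/2,(H:1,J:1):15/2):3,L:23/2)
total length: 65/2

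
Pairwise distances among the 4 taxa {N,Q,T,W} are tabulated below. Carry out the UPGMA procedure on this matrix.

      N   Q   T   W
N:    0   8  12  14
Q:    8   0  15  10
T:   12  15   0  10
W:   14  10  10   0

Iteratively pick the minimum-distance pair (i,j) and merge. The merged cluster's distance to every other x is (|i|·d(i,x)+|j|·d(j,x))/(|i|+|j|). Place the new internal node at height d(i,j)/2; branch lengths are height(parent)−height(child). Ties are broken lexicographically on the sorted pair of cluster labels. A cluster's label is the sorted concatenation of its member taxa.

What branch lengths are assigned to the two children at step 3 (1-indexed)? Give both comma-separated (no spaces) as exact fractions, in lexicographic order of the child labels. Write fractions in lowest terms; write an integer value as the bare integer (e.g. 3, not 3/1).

step 1: merge (N,Q) at d=8; branch lengths N→4, Q→4; new cluster NQ
  updated: d(NQ,T)=27/2, d(NQ,W)=12
step 2: merge (T,W) at d=10; branch lengths T→5, W→5; new cluster TW
  updated: d(NQ,TW)=51/4
step 3: merge (NQ,TW) at d=51/4; branch lengths NQ→19/8, TW→11/8; new cluster NQTW
final tree: ((N:4,Q:4):19/8,(T:5,W:5):11/8)
total length: 87/4

19/8,11/8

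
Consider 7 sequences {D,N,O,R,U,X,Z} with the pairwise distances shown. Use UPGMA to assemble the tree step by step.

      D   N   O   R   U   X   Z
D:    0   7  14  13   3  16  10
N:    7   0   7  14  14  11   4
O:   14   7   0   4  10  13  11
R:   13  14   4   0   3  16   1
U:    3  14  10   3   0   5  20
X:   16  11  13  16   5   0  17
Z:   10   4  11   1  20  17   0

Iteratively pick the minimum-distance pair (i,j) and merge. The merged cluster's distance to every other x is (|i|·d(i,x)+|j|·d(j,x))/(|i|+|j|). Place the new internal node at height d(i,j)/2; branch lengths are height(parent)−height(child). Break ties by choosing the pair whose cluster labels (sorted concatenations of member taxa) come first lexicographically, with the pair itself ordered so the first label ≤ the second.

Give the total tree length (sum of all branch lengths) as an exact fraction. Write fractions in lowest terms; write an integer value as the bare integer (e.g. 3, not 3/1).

653/24

step 1: merge (R,Z) at d=1; branch lengths R→1/2, Z→1/2; new cluster RZ
  updated: d(D,RZ)=23/2, d(N,RZ)=9, d(O,RZ)=15/2, d(RZ,U)=23/2, d(RZ,X)=33/2
step 2: merge (D,U) at d=3; branch lengths D→3/2, U→3/2; new cluster DU
  updated: d(DU,N)=21/2, d(DU,O)=12, d(DU,RZ)=23/2, d(DU,X)=21/2
step 3: merge (N,O) at d=7; branch lengths N→7/2, O→7/2; new cluster NO
  updated: d(DU,NO)=45/4, d(NO,RZ)=33/4, d(NO,X)=12
step 4: merge (NO,RZ) at d=33/4; branch lengths NO→5/8, RZ→29/8; new cluster NORZ
  updated: d(DU,NORZ)=91/8, d(NORZ,X)=57/4
step 5: merge (DU,X) at d=21/2; branch lengths DU→15/4, X→21/4; new cluster DUX
  updated: d(DUX,NORZ)=37/3
step 6: merge (DUX,NORZ) at d=37/3; branch lengths DUX→11/12, NORZ→49/24; new cluster DNORUXZ
final tree: (((D:3/2,U:3/2):15/4,X:21/4):11/12,((N:7/2,O:7/2):5/8,(R:1/2,Z:1/2):29/8):49/24)
total length: 653/24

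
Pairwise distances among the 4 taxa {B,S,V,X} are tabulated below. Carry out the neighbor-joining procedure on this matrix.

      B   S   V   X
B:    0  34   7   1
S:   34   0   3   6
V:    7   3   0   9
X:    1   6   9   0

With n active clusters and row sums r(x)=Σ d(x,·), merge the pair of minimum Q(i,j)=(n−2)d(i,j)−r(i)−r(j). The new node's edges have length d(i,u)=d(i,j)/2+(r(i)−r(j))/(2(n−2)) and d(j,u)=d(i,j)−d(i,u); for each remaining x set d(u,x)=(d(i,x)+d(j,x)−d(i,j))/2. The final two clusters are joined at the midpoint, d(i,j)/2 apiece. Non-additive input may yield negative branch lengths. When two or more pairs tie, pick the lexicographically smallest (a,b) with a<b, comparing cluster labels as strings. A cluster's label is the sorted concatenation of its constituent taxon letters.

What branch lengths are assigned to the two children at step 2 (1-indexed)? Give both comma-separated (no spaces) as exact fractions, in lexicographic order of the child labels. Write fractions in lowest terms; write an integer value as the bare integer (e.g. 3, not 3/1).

12,15/2

step 1: merge (B,X) at d=1, Q=-56; branch lengths B→7, X→-6; new cluster BX
  updated: d(BX,S)=39/2, d(BX,V)=15/2
step 2: merge (BX,S) at d=39/2, Q=-30; branch lengths BX→12, S→15/2; new cluster BSX
  updated: d(BSX,V)=-9/2
step 3: merge (BSX,V) at d=-9/2; branch lengths BSX→-9/4, V→-9/4; new cluster BSVX
final tree: (((B:7,X:-6):12,S:15/2):-9/4,V:-9/4)
total length: 16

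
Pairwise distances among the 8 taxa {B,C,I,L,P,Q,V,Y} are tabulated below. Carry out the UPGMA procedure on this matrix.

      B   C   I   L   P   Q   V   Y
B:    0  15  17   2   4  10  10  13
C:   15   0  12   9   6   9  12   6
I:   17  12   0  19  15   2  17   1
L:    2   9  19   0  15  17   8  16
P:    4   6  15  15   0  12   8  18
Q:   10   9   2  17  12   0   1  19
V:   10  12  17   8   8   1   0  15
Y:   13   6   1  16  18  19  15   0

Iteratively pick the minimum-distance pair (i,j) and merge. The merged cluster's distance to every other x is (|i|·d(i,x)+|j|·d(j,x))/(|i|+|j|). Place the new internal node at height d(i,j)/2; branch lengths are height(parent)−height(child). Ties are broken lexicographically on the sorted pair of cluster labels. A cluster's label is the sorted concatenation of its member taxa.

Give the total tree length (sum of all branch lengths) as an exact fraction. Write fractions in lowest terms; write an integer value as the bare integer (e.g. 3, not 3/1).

713/24

step 1: merge (I,Y) at d=1; branch lengths I→1/2, Y→1/2; new cluster IY
  updated: d(B,IY)=15, d(C,IY)=9, d(IY,L)=35/2, d(IY,P)=33/2, d(IY,Q)=21/2, d(IY,V)=16
step 2: merge (Q,V) at d=1; branch lengths Q→1/2, V→1/2; new cluster QV
  updated: d(B,QV)=10, d(C,QV)=21/2, d(IY,QV)=53/4, d(L,QV)=25/2, d(P,QV)=10
step 3: merge (B,L) at d=2; branch lengths B→1, L→1; new cluster BL
  updated: d(BL,C)=12, d(BL,IY)=65/4, d(BL,P)=19/2, d(BL,QV)=45/4
step 4: merge (C,P) at d=6; branch lengths C→3, P→3; new cluster CP
  updated: d(BL,CP)=43/4, d(CP,IY)=51/4, d(CP,QV)=41/4
step 5: merge (CP,QV) at d=41/4; branch lengths CP→17/8, QV→37/8; new cluster CPQV
  updated: d(BL,CPQV)=11, d(CPQV,IY)=13
step 6: merge (BL,CPQV) at d=11; branch lengths BL→9/2, CPQV→3/8; new cluster BCLPQV
  updated: d(BCLPQV,IY)=169/12
step 7: merge (BCLPQV,IY) at d=169/12; branch lengths BCLPQV→37/24, IY→157/24; new cluster BCILPQVY
final tree: (((B:1,L:1):9/2,((C:3,P:3):17/8,(Q:1/2,V:1/2):37/8):3/8):37/24,(I:1/2,Y:1/2):157/24)
total length: 713/24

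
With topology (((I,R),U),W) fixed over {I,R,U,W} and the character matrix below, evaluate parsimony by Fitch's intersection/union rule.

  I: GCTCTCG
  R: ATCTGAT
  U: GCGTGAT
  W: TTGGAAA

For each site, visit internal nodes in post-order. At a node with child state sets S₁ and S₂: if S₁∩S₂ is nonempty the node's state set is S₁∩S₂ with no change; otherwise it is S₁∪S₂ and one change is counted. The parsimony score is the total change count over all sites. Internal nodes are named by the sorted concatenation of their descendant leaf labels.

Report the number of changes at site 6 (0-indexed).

2

[col 0] IR: children I:{G}, R:{A} ∪→ {A,G}; cost 1
[col 0] IRU: children IR:{A,G}, U:{G} ∩→ {G}; cost 0
[col 0] IRUW: children IRU:{G}, W:{T} ∪→ {G,T}; cost 1
[col 1] IR: children I:{C}, R:{T} ∪→ {C,T}; cost 1
[col 1] IRU: children IR:{C,T}, U:{C} ∩→ {C}; cost 0
[col 1] IRUW: children IRU:{C}, W:{T} ∪→ {C,T}; cost 1
[col 2] IR: children I:{T}, R:{C} ∪→ {C,T}; cost 1
[col 2] IRU: children IR:{C,T}, U:{G} ∪→ {C,G,T}; cost 1
[col 2] IRUW: children IRU:{C,G,T}, W:{G} ∩→ {G}; cost 0
[col 3] IR: children I:{C}, R:{T} ∪→ {C,T}; cost 1
[col 3] IRU: children IR:{C,T}, U:{T} ∩→ {T}; cost 0
[col 3] IRUW: children IRU:{T}, W:{G} ∪→ {G,T}; cost 1
[col 4] IR: children I:{T}, R:{G} ∪→ {G,T}; cost 1
[col 4] IRU: children IR:{G,T}, U:{G} ∩→ {G}; cost 0
[col 4] IRUW: children IRU:{G}, W:{A} ∪→ {A,G}; cost 1
[col 5] IR: children I:{C}, R:{A} ∪→ {A,C}; cost 1
[col 5] IRU: children IR:{A,C}, U:{A} ∩→ {A}; cost 0
[col 5] IRUW: children IRU:{A}, W:{A} ∩→ {A}; cost 0
[col 6] IR: children I:{G}, R:{T} ∪→ {G,T}; cost 1
[col 6] IRU: children IR:{G,T}, U:{T} ∩→ {T}; cost 0
[col 6] IRUW: children IRU:{T}, W:{A} ∪→ {A,T}; cost 1
per-site changes: [2, 2, 2, 2, 2, 1, 2]; total = 13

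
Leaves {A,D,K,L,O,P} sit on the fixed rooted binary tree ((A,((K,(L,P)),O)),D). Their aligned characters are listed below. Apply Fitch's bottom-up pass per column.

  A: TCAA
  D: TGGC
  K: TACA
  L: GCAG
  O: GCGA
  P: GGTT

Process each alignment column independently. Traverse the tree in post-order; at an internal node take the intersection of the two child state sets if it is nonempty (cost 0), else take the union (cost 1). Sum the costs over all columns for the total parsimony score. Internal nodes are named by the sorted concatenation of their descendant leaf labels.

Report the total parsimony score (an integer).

12

LP@0: {G} ∩ {G} = {G} (intersection, +0)
KLP@0: {T} ∪ {G} = {G,T} (union, +1)
KLOP@0: {G,T} ∩ {G} = {G} (intersection, +0)
AKLOP@0: {T} ∪ {G} = {G,T} (union, +1)
ADKLOP@0: {G,T} ∩ {T} = {T} (intersection, +0)
LP@1: {C} ∪ {G} = {C,G} (union, +1)
KLP@1: {A} ∪ {C,G} = {A,C,G} (union, +1)
KLOP@1: {A,C,G} ∩ {C} = {C} (intersection, +0)
AKLOP@1: {C} ∩ {C} = {C} (intersection, +0)
ADKLOP@1: {C} ∪ {G} = {C,G} (union, +1)
LP@2: {A} ∪ {T} = {A,T} (union, +1)
KLP@2: {C} ∪ {A,T} = {A,C,T} (union, +1)
KLOP@2: {A,C,T} ∪ {G} = {A,C,G,T} (union, +1)
AKLOP@2: {A} ∩ {A,C,G,T} = {A} (intersection, +0)
ADKLOP@2: {A} ∪ {G} = {A,G} (union, +1)
LP@3: {G} ∪ {T} = {G,T} (union, +1)
KLP@3: {A} ∪ {G,T} = {A,G,T} (union, +1)
KLOP@3: {A,G,T} ∩ {A} = {A} (intersection, +0)
AKLOP@3: {A} ∩ {A} = {A} (intersection, +0)
ADKLOP@3: {A} ∪ {C} = {A,C} (union, +1)
per-site changes: [2, 3, 4, 3]; total = 12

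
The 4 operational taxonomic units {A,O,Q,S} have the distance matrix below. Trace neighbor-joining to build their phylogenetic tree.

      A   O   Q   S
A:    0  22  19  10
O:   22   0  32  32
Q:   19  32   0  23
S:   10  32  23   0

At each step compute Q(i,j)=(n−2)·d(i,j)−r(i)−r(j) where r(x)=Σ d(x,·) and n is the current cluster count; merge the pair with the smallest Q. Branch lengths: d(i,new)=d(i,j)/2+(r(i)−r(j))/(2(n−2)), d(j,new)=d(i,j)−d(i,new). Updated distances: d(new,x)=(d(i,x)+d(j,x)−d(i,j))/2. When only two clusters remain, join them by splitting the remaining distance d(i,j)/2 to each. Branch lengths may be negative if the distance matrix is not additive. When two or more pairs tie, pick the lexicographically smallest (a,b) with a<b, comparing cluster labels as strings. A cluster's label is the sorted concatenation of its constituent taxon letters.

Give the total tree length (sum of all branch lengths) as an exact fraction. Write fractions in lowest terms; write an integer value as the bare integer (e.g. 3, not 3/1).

45

1. join A+S (d=10, Q=-96) ⇒ AS; edges |A|=3/2, |S|=17/2
  updated: d(AS,O)=22, d(AS,Q)=16
2. join AS+O (d=22, Q=-70) ⇒ AOS; edges |AS|=3, |O|=19
  updated: d(AOS,Q)=13
3. join AOS+Q (d=13) ⇒ AOQS; edges |AOS|=13/2, |Q|=13/2
final tree: (((A:3/2,S:17/2):3,O:19):13/2,Q:13/2)
total length: 45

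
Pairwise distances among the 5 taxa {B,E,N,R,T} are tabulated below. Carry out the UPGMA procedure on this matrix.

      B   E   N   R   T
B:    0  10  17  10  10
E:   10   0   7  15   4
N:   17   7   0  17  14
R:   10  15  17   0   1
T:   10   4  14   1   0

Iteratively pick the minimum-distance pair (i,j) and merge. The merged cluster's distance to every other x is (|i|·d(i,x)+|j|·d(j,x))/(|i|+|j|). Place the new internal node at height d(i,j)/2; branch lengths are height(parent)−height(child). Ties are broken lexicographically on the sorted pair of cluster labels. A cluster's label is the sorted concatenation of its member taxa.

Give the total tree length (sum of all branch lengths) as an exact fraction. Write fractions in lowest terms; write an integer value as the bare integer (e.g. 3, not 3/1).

1. join R+T (d=1) ⇒ RT; edges |R|=1/2, |T|=1/2
  updated: d(B,RT)=10, d(E,RT)=19/2, d(N,RT)=31/2
2. join E+N (d=7) ⇒ EN; edges |E|=7/2, |N|=7/2
  updated: d(B,EN)=27/2, d(EN,RT)=25/2
3. join B+RT (d=10) ⇒ BRT; edges |B|=5, |RT|=9/2
  updated: d(BRT,EN)=77/6
4. join BRT+EN (d=77/6) ⇒ BENRT; edges |BRT|=17/12, |EN|=35/12
final tree: ((B:5,(R:1/2,T:1/2):9/2):17/12,(E:7/2,N:7/2):35/12)
total length: 131/6

131/6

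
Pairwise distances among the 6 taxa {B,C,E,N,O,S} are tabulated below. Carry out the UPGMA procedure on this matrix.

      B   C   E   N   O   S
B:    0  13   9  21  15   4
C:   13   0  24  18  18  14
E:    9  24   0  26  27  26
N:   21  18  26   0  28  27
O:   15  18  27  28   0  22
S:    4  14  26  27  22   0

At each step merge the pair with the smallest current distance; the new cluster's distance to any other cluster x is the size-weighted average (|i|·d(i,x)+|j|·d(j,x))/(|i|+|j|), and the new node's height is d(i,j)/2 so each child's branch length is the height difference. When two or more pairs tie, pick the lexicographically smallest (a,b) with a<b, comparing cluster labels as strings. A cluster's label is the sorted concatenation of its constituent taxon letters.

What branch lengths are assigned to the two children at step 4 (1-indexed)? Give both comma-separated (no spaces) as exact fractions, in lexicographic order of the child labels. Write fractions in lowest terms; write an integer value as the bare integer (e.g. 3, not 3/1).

iteration 1: select B,S (d=4); attach at lengths (2, 2); label the merged cluster BS
  updated: d(BS,C)=27/2, d(BS,E)=35/2, d(BS,N)=24, d(BS,O)=37/2
iteration 2: select BS,C (d=27/2); attach at lengths (19/4, 27/4); label the merged cluster BCS
  updated: d(BCS,E)=59/3, d(BCS,N)=22, d(BCS,O)=55/3
iteration 3: select BCS,O (d=55/3); attach at lengths (29/12, 55/6); label the merged cluster BCOS
  updated: d(BCOS,E)=43/2, d(BCOS,N)=47/2
iteration 4: select BCOS,E (d=43/2); attach at lengths (19/12, 43/4); label the merged cluster BCEOS
  updated: d(BCEOS,N)=24
iteration 5: select BCEOS,N (d=24); attach at lengths (5/4, 12); label the merged cluster BCENOS
final tree: (((((B:2,S:2):19/4,C:27/4):29/12,O:55/6):19/12,E:43/4):5/4,N:12)
total length: 158/3

19/12,43/4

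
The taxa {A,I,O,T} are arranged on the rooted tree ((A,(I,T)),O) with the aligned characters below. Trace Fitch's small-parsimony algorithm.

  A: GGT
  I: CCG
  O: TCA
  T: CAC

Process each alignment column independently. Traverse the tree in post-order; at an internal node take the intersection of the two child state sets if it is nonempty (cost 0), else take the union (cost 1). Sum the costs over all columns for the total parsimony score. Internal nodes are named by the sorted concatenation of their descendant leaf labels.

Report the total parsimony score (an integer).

7

site 0, node IT: I={C} ∩ T={C} → {C} (+0)
site 0, node AIT: A={G} ∪ IT={C} → {C,G} (+1)
site 0, node AIOT: AIT={C,G} ∪ O={T} → {C,G,T} (+1)
site 1, node IT: I={C} ∪ T={A} → {A,C} (+1)
site 1, node AIT: A={G} ∪ IT={A,C} → {A,C,G} (+1)
site 1, node AIOT: AIT={A,C,G} ∩ O={C} → {C} (+0)
site 2, node IT: I={G} ∪ T={C} → {C,G} (+1)
site 2, node AIT: A={T} ∪ IT={C,G} → {C,G,T} (+1)
site 2, node AIOT: AIT={C,G,T} ∪ O={A} → {A,C,G,T} (+1)
per-site changes: [2, 2, 3]; total = 7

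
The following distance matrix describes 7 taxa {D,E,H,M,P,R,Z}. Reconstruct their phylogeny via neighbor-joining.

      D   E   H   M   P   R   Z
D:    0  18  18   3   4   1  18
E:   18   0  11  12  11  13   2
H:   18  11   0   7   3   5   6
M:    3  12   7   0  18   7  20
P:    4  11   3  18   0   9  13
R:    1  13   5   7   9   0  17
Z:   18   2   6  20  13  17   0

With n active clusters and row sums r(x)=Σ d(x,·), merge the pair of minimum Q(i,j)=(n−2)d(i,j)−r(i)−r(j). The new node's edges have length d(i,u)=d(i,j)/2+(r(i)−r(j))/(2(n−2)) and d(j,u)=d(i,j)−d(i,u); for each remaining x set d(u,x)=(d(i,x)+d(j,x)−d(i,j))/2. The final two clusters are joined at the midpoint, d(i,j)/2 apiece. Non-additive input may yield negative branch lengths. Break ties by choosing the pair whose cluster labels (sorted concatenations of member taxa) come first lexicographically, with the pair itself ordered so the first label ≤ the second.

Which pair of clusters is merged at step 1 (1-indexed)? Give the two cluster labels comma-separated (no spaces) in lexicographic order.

E,Z

1. join E+Z (d=2, Q=-133) ⇒ EZ; edges |E|=1/10, |Z|=19/10
  updated: d(D,EZ)=17, d(EZ,H)=15/2, d(EZ,M)=15, d(EZ,P)=11, d(EZ,R)=14
2. join D+M (d=3, Q=-81) ⇒ DM; edges |D|=5/8, |M|=19/8
  updated: d(DM,EZ)=29/2, d(DM,H)=11, d(DM,P)=19/2, d(DM,R)=5/2
3. join DM+R (d=5/2, Q=-121/2) ⇒ DMR; edges |DM|=29/12, |R|=1/12
  updated: d(DMR,EZ)=13, d(DMR,H)=27/4, d(DMR,P)=8
4. join DMR+P (d=8, Q=-135/4) ⇒ DMPR; edges |DMR|=87/16, |P|=41/16
  updated: d(DMPR,EZ)=8, d(DMPR,H)=7/8
5. join DMPR+EZ (d=8, Q=-131/8) ⇒ DEMPRZ; edges |DMPR|=11/16, |EZ|=117/16
  updated: d(DEMPRZ,H)=3/16
6. join DEMPRZ+H (d=3/16) ⇒ DEHMPRZ; edges |DEMPRZ|=3/32, |H|=3/32
final tree: (((((D:5/8,M:19/8):29/12,R:1/12):87/16,P:41/16):11/16,(E:1/10,Z:19/10):117/16):3/32,H:3/32)
total length: 379/16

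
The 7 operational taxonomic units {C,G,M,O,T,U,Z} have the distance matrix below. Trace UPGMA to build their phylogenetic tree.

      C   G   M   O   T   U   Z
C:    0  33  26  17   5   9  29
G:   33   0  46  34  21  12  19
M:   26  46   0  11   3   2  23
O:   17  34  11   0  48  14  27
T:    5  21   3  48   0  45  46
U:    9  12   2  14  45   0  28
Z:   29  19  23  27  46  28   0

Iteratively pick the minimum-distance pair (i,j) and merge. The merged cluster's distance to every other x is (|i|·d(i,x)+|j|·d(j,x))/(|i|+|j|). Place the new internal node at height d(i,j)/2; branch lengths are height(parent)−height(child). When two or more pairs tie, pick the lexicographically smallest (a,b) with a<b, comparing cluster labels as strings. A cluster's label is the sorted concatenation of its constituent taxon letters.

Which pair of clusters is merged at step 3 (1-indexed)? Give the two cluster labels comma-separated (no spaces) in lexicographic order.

MU,O

step 1: merge (M,U) at d=2; branch lengths M→1, U→1; new cluster MU
  updated: d(C,MU)=35/2, d(G,MU)=29, d(MU,O)=25/2, d(MU,T)=24, d(MU,Z)=51/2
step 2: merge (C,T) at d=5; branch lengths C→5/2, T→5/2; new cluster CT
  updated: d(CT,G)=27, d(CT,MU)=83/4, d(CT,O)=65/2, d(CT,Z)=75/2
step 3: merge (MU,O) at d=25/2; branch lengths MU→21/4, O→25/4; new cluster MOU
  updated: d(CT,MOU)=74/3, d(G,MOU)=92/3, d(MOU,Z)=26
step 4: merge (G,Z) at d=19; branch lengths G→19/2, Z→19/2; new cluster GZ
  updated: d(CT,GZ)=129/4, d(GZ,MOU)=85/3
step 5: merge (CT,MOU) at d=74/3; branch lengths CT→59/6, MOU→73/12; new cluster CMOTU
  updated: d(CMOTU,GZ)=299/10
step 6: merge (CMOTU,GZ) at d=299/10; branch lengths CMOTU→157/60, GZ→109/20; new cluster CGMOTUZ
final tree: (((C:5/2,T:5/2):59/6,((M:1,U:1):21/4,O:25/4):73/12):157/60,(G:19/2,Z:19/2):109/20)
total length: 3689/60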